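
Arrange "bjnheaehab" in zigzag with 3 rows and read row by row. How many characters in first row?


Zigzag "bjnheaehab" into 3 rows:
Placing characters:
  'b' => row 0
  'j' => row 1
  'n' => row 2
  'h' => row 1
  'e' => row 0
  'a' => row 1
  'e' => row 2
  'h' => row 1
  'a' => row 0
  'b' => row 1
Rows:
  Row 0: "bea"
  Row 1: "jhahb"
  Row 2: "ne"
First row length: 3

3


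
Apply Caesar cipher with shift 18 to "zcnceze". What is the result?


Caesar cipher: shift "zcnceze" by 18
  'z' (pos 25) + 18 = pos 17 = 'r'
  'c' (pos 2) + 18 = pos 20 = 'u'
  'n' (pos 13) + 18 = pos 5 = 'f'
  'c' (pos 2) + 18 = pos 20 = 'u'
  'e' (pos 4) + 18 = pos 22 = 'w'
  'z' (pos 25) + 18 = pos 17 = 'r'
  'e' (pos 4) + 18 = pos 22 = 'w'
Result: rufuwrw

rufuwrw


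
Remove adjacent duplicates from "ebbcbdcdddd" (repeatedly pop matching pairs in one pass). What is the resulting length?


Input: ebbcbdcdddd
Stack-based adjacent duplicate removal:
  Read 'e': push. Stack: e
  Read 'b': push. Stack: eb
  Read 'b': matches stack top 'b' => pop. Stack: e
  Read 'c': push. Stack: ec
  Read 'b': push. Stack: ecb
  Read 'd': push. Stack: ecbd
  Read 'c': push. Stack: ecbdc
  Read 'd': push. Stack: ecbdcd
  Read 'd': matches stack top 'd' => pop. Stack: ecbdc
  Read 'd': push. Stack: ecbdcd
  Read 'd': matches stack top 'd' => pop. Stack: ecbdc
Final stack: "ecbdc" (length 5)

5


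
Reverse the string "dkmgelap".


Input: dkmgelap
Reading characters right to left:
  Position 7: 'p'
  Position 6: 'a'
  Position 5: 'l'
  Position 4: 'e'
  Position 3: 'g'
  Position 2: 'm'
  Position 1: 'k'
  Position 0: 'd'
Reversed: palegmkd

palegmkd


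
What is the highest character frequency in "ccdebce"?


Input: ccdebce
Character counts:
  'b': 1
  'c': 3
  'd': 1
  'e': 2
Maximum frequency: 3

3


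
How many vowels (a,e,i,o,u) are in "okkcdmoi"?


Input: okkcdmoi
Checking each character:
  'o' at position 0: vowel (running total: 1)
  'k' at position 1: consonant
  'k' at position 2: consonant
  'c' at position 3: consonant
  'd' at position 4: consonant
  'm' at position 5: consonant
  'o' at position 6: vowel (running total: 2)
  'i' at position 7: vowel (running total: 3)
Total vowels: 3

3


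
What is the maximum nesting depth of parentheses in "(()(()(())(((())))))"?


Input: "(()(()(())(((())))))"
Tracking depth:
  Position 0 '(': depth becomes 1
  Position 1 '(': depth becomes 2
  Position 2 ')': depth becomes 1
  Position 3 '(': depth becomes 2
  Position 4 '(': depth becomes 3
  Position 5 ')': depth becomes 2
  Position 6 '(': depth becomes 3
  Position 7 '(': depth becomes 4
  Position 8 ')': depth becomes 3
  Position 9 ')': depth becomes 2
  Position 10 '(': depth becomes 3
  Position 11 '(': depth becomes 4
  Position 12 '(': depth becomes 5
  Position 13 '(': depth becomes 6
  Position 14 ')': depth becomes 5
  Position 15 ')': depth becomes 4
  Position 16 ')': depth becomes 3
  Position 17 ')': depth becomes 2
  Position 18 ')': depth becomes 1
  Position 19 ')': depth becomes 0
Maximum depth reached: 6

6


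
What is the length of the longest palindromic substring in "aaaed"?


Input: "aaaed"
Checking substrings for palindromes:
  [0:3] "aaa" (len 3) => palindrome
  [0:2] "aa" (len 2) => palindrome
  [1:3] "aa" (len 2) => palindrome
Longest palindromic substring: "aaa" with length 3

3


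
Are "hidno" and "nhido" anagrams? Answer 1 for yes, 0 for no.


Strings: "hidno", "nhido"
Sorted first:  dhino
Sorted second: dhino
Sorted forms match => anagrams

1


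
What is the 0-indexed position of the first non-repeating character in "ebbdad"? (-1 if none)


Input: ebbdad
Character frequencies:
  'a': 1
  'b': 2
  'd': 2
  'e': 1
Scanning left to right for freq == 1:
  Position 0 ('e'): unique! => answer = 0

0


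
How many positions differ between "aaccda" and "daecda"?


Comparing "aaccda" and "daecda" position by position:
  Position 0: 'a' vs 'd' => DIFFER
  Position 1: 'a' vs 'a' => same
  Position 2: 'c' vs 'e' => DIFFER
  Position 3: 'c' vs 'c' => same
  Position 4: 'd' vs 'd' => same
  Position 5: 'a' vs 'a' => same
Positions that differ: 2

2


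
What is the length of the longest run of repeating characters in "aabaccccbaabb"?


Input: "aabaccccbaabb"
Scanning for longest run:
  Position 1 ('a'): continues run of 'a', length=2
  Position 2 ('b'): new char, reset run to 1
  Position 3 ('a'): new char, reset run to 1
  Position 4 ('c'): new char, reset run to 1
  Position 5 ('c'): continues run of 'c', length=2
  Position 6 ('c'): continues run of 'c', length=3
  Position 7 ('c'): continues run of 'c', length=4
  Position 8 ('b'): new char, reset run to 1
  Position 9 ('a'): new char, reset run to 1
  Position 10 ('a'): continues run of 'a', length=2
  Position 11 ('b'): new char, reset run to 1
  Position 12 ('b'): continues run of 'b', length=2
Longest run: 'c' with length 4

4


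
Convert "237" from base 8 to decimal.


Input: "237" in base 8
Positional expansion:
  Digit '2' (value 2) x 8^2 = 128
  Digit '3' (value 3) x 8^1 = 24
  Digit '7' (value 7) x 8^0 = 7
Sum = 159

159


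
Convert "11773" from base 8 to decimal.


Input: "11773" in base 8
Positional expansion:
  Digit '1' (value 1) x 8^4 = 4096
  Digit '1' (value 1) x 8^3 = 512
  Digit '7' (value 7) x 8^2 = 448
  Digit '7' (value 7) x 8^1 = 56
  Digit '3' (value 3) x 8^0 = 3
Sum = 5115

5115


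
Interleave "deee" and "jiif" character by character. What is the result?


Interleaving "deee" and "jiif":
  Position 0: 'd' from first, 'j' from second => "dj"
  Position 1: 'e' from first, 'i' from second => "ei"
  Position 2: 'e' from first, 'i' from second => "ei"
  Position 3: 'e' from first, 'f' from second => "ef"
Result: djeieief

djeieief


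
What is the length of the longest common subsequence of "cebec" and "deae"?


LCS of "cebec" and "deae"
DP table:
           d    e    a    e
      0    0    0    0    0
  c   0    0    0    0    0
  e   0    0    1    1    1
  b   0    0    1    1    1
  e   0    0    1    1    2
  c   0    0    1    1    2
LCS length = dp[5][4] = 2

2


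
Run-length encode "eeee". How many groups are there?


Input: eeee
Scanning for consecutive runs:
  Group 1: 'e' x 4 (positions 0-3)
Total groups: 1

1


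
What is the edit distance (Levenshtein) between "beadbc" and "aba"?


Computing edit distance: "beadbc" -> "aba"
DP table:
           a    b    a
      0    1    2    3
  b   1    1    1    2
  e   2    2    2    2
  a   3    2    3    2
  d   4    3    3    3
  b   5    4    3    4
  c   6    5    4    4
Edit distance = dp[6][3] = 4

4


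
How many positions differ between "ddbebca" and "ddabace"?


Comparing "ddbebca" and "ddabace" position by position:
  Position 0: 'd' vs 'd' => same
  Position 1: 'd' vs 'd' => same
  Position 2: 'b' vs 'a' => DIFFER
  Position 3: 'e' vs 'b' => DIFFER
  Position 4: 'b' vs 'a' => DIFFER
  Position 5: 'c' vs 'c' => same
  Position 6: 'a' vs 'e' => DIFFER
Positions that differ: 4

4


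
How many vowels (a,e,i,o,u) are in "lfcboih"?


Input: lfcboih
Checking each character:
  'l' at position 0: consonant
  'f' at position 1: consonant
  'c' at position 2: consonant
  'b' at position 3: consonant
  'o' at position 4: vowel (running total: 1)
  'i' at position 5: vowel (running total: 2)
  'h' at position 6: consonant
Total vowels: 2

2


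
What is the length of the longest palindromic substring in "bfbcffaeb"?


Input: "bfbcffaeb"
Checking substrings for palindromes:
  [0:3] "bfb" (len 3) => palindrome
  [4:6] "ff" (len 2) => palindrome
Longest palindromic substring: "bfb" with length 3

3


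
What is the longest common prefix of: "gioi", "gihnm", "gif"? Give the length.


Words: gioi, gihnm, gif
  Position 0: all 'g' => match
  Position 1: all 'i' => match
  Position 2: ('o', 'h', 'f') => mismatch, stop
LCP = "gi" (length 2)

2


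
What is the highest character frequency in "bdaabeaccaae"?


Input: bdaabeaccaae
Character counts:
  'a': 5
  'b': 2
  'c': 2
  'd': 1
  'e': 2
Maximum frequency: 5

5


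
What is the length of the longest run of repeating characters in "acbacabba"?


Input: "acbacabba"
Scanning for longest run:
  Position 1 ('c'): new char, reset run to 1
  Position 2 ('b'): new char, reset run to 1
  Position 3 ('a'): new char, reset run to 1
  Position 4 ('c'): new char, reset run to 1
  Position 5 ('a'): new char, reset run to 1
  Position 6 ('b'): new char, reset run to 1
  Position 7 ('b'): continues run of 'b', length=2
  Position 8 ('a'): new char, reset run to 1
Longest run: 'b' with length 2

2


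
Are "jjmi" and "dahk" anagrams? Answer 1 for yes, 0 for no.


Strings: "jjmi", "dahk"
Sorted first:  ijjm
Sorted second: adhk
Differ at position 0: 'i' vs 'a' => not anagrams

0


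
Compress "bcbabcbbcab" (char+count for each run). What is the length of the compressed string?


Input: bcbabcbbcab
Runs:
  'b' x 1 => "b1"
  'c' x 1 => "c1"
  'b' x 1 => "b1"
  'a' x 1 => "a1"
  'b' x 1 => "b1"
  'c' x 1 => "c1"
  'b' x 2 => "b2"
  'c' x 1 => "c1"
  'a' x 1 => "a1"
  'b' x 1 => "b1"
Compressed: "b1c1b1a1b1c1b2c1a1b1"
Compressed length: 20

20


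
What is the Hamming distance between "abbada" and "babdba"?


Comparing "abbada" and "babdba" position by position:
  Position 0: 'a' vs 'b' => differ
  Position 1: 'b' vs 'a' => differ
  Position 2: 'b' vs 'b' => same
  Position 3: 'a' vs 'd' => differ
  Position 4: 'd' vs 'b' => differ
  Position 5: 'a' vs 'a' => same
Total differences (Hamming distance): 4

4


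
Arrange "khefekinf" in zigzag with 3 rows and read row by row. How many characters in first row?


Zigzag "khefekinf" into 3 rows:
Placing characters:
  'k' => row 0
  'h' => row 1
  'e' => row 2
  'f' => row 1
  'e' => row 0
  'k' => row 1
  'i' => row 2
  'n' => row 1
  'f' => row 0
Rows:
  Row 0: "kef"
  Row 1: "hfkn"
  Row 2: "ei"
First row length: 3

3


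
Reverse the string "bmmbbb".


Input: bmmbbb
Reading characters right to left:
  Position 5: 'b'
  Position 4: 'b'
  Position 3: 'b'
  Position 2: 'm'
  Position 1: 'm'
  Position 0: 'b'
Reversed: bbbmmb

bbbmmb


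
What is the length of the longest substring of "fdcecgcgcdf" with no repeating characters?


Input: "fdcecgcgcdf"
Sliding window (track last position of each char):
  Position 0 ('f'): window [0,0] length 1 -- new best
  Position 1 ('d'): window [0,1] length 2 -- new best
  Position 2 ('c'): window [0,2] length 3 -- new best
  Position 3 ('e'): window [0,3] length 4 -- new best
  Position 4 ('c'): repeat (last at 2), move window start to 3
  Position 4 ('c'): window [3,4] length 2
  Position 5 ('g'): window [3,5] length 3
  Position 6 ('c'): repeat (last at 4), move window start to 5
  Position 6 ('c'): window [5,6] length 2
  Position 7 ('g'): repeat (last at 5), move window start to 6
  Position 7 ('g'): window [6,7] length 2
  Position 8 ('c'): repeat (last at 6), move window start to 7
  Position 8 ('c'): window [7,8] length 2
  Position 9 ('d'): window [7,9] length 3
  Position 10 ('f'): window [7,10] length 4
Longest substring with no repeats: "fdce" with length 4

4


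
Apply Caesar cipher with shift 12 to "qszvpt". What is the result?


Caesar cipher: shift "qszvpt" by 12
  'q' (pos 16) + 12 = pos 2 = 'c'
  's' (pos 18) + 12 = pos 4 = 'e'
  'z' (pos 25) + 12 = pos 11 = 'l'
  'v' (pos 21) + 12 = pos 7 = 'h'
  'p' (pos 15) + 12 = pos 1 = 'b'
  't' (pos 19) + 12 = pos 5 = 'f'
Result: celhbf

celhbf


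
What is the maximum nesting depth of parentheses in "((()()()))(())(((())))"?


Input: "((()()()))(())(((())))"
Tracking depth:
  Position 0 '(': depth becomes 1
  Position 1 '(': depth becomes 2
  Position 2 '(': depth becomes 3
  Position 3 ')': depth becomes 2
  Position 4 '(': depth becomes 3
  Position 5 ')': depth becomes 2
  Position 6 '(': depth becomes 3
  Position 7 ')': depth becomes 2
  Position 8 ')': depth becomes 1
  Position 9 ')': depth becomes 0
  Position 10 '(': depth becomes 1
  Position 11 '(': depth becomes 2
  Position 12 ')': depth becomes 1
  Position 13 ')': depth becomes 0
  Position 14 '(': depth becomes 1
  Position 15 '(': depth becomes 2
  Position 16 '(': depth becomes 3
  Position 17 '(': depth becomes 4
  Position 18 ')': depth becomes 3
  Position 19 ')': depth becomes 2
  Position 20 ')': depth becomes 1
  Position 21 ')': depth becomes 0
Maximum depth reached: 4

4


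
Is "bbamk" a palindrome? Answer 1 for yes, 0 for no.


Input: bbamk
Reversed: kmabb
  Compare pos 0 ('b') with pos 4 ('k'): MISMATCH
  Compare pos 1 ('b') with pos 3 ('m'): MISMATCH
Result: not a palindrome

0


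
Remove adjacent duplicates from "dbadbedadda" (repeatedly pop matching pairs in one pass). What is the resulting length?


Input: dbadbedadda
Stack-based adjacent duplicate removal:
  Read 'd': push. Stack: d
  Read 'b': push. Stack: db
  Read 'a': push. Stack: dba
  Read 'd': push. Stack: dbad
  Read 'b': push. Stack: dbadb
  Read 'e': push. Stack: dbadbe
  Read 'd': push. Stack: dbadbed
  Read 'a': push. Stack: dbadbeda
  Read 'd': push. Stack: dbadbedad
  Read 'd': matches stack top 'd' => pop. Stack: dbadbeda
  Read 'a': matches stack top 'a' => pop. Stack: dbadbed
Final stack: "dbadbed" (length 7)

7


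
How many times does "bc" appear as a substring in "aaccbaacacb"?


Searching for "bc" in "aaccbaacacb"
Scanning each position:
  Position 0: "aa" => no
  Position 1: "ac" => no
  Position 2: "cc" => no
  Position 3: "cb" => no
  Position 4: "ba" => no
  Position 5: "aa" => no
  Position 6: "ac" => no
  Position 7: "ca" => no
  Position 8: "ac" => no
  Position 9: "cb" => no
Total occurrences: 0

0


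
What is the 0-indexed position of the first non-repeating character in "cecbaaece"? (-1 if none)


Input: cecbaaece
Character frequencies:
  'a': 2
  'b': 1
  'c': 3
  'e': 3
Scanning left to right for freq == 1:
  Position 0 ('c'): freq=3, skip
  Position 1 ('e'): freq=3, skip
  Position 2 ('c'): freq=3, skip
  Position 3 ('b'): unique! => answer = 3

3


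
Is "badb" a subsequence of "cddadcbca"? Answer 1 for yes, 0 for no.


Check if "badb" is a subsequence of "cddadcbca"
Greedy scan:
  Position 0 ('c'): no match needed
  Position 1 ('d'): no match needed
  Position 2 ('d'): no match needed
  Position 3 ('a'): no match needed
  Position 4 ('d'): no match needed
  Position 5 ('c'): no match needed
  Position 6 ('b'): matches sub[0] = 'b'
  Position 7 ('c'): no match needed
  Position 8 ('a'): matches sub[1] = 'a'
Only matched 2/4 characters => not a subsequence

0


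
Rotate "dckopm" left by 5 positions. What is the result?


Input: "dckopm", rotate left by 5
First 5 characters: "dckop"
Remaining characters: "m"
Concatenate remaining + first: "m" + "dckop" = "mdckop"

mdckop


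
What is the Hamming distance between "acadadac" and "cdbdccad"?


Comparing "acadadac" and "cdbdccad" position by position:
  Position 0: 'a' vs 'c' => differ
  Position 1: 'c' vs 'd' => differ
  Position 2: 'a' vs 'b' => differ
  Position 3: 'd' vs 'd' => same
  Position 4: 'a' vs 'c' => differ
  Position 5: 'd' vs 'c' => differ
  Position 6: 'a' vs 'a' => same
  Position 7: 'c' vs 'd' => differ
Total differences (Hamming distance): 6

6


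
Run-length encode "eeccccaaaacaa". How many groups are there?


Input: eeccccaaaacaa
Scanning for consecutive runs:
  Group 1: 'e' x 2 (positions 0-1)
  Group 2: 'c' x 4 (positions 2-5)
  Group 3: 'a' x 4 (positions 6-9)
  Group 4: 'c' x 1 (positions 10-10)
  Group 5: 'a' x 2 (positions 11-12)
Total groups: 5

5


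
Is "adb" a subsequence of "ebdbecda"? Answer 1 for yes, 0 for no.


Check if "adb" is a subsequence of "ebdbecda"
Greedy scan:
  Position 0 ('e'): no match needed
  Position 1 ('b'): no match needed
  Position 2 ('d'): no match needed
  Position 3 ('b'): no match needed
  Position 4 ('e'): no match needed
  Position 5 ('c'): no match needed
  Position 6 ('d'): no match needed
  Position 7 ('a'): matches sub[0] = 'a'
Only matched 1/3 characters => not a subsequence

0


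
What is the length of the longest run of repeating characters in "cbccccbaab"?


Input: "cbccccbaab"
Scanning for longest run:
  Position 1 ('b'): new char, reset run to 1
  Position 2 ('c'): new char, reset run to 1
  Position 3 ('c'): continues run of 'c', length=2
  Position 4 ('c'): continues run of 'c', length=3
  Position 5 ('c'): continues run of 'c', length=4
  Position 6 ('b'): new char, reset run to 1
  Position 7 ('a'): new char, reset run to 1
  Position 8 ('a'): continues run of 'a', length=2
  Position 9 ('b'): new char, reset run to 1
Longest run: 'c' with length 4

4


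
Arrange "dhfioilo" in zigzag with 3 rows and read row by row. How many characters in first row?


Zigzag "dhfioilo" into 3 rows:
Placing characters:
  'd' => row 0
  'h' => row 1
  'f' => row 2
  'i' => row 1
  'o' => row 0
  'i' => row 1
  'l' => row 2
  'o' => row 1
Rows:
  Row 0: "do"
  Row 1: "hiio"
  Row 2: "fl"
First row length: 2

2


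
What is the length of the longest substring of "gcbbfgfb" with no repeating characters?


Input: "gcbbfgfb"
Sliding window (track last position of each char):
  Position 0 ('g'): window [0,0] length 1 -- new best
  Position 1 ('c'): window [0,1] length 2 -- new best
  Position 2 ('b'): window [0,2] length 3 -- new best
  Position 3 ('b'): repeat (last at 2), move window start to 3
  Position 3 ('b'): window [3,3] length 1
  Position 4 ('f'): window [3,4] length 2
  Position 5 ('g'): window [3,5] length 3
  Position 6 ('f'): repeat (last at 4), move window start to 5
  Position 6 ('f'): window [5,6] length 2
  Position 7 ('b'): window [5,7] length 3
Longest substring with no repeats: "gcb" with length 3

3


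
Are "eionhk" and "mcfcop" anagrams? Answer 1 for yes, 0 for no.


Strings: "eionhk", "mcfcop"
Sorted first:  ehikno
Sorted second: ccfmop
Differ at position 0: 'e' vs 'c' => not anagrams

0


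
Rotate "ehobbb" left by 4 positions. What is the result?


Input: "ehobbb", rotate left by 4
First 4 characters: "ehob"
Remaining characters: "bb"
Concatenate remaining + first: "bb" + "ehob" = "bbehob"

bbehob


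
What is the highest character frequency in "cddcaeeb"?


Input: cddcaeeb
Character counts:
  'a': 1
  'b': 1
  'c': 2
  'd': 2
  'e': 2
Maximum frequency: 2

2


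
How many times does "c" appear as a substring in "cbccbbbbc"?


Searching for "c" in "cbccbbbbc"
Scanning each position:
  Position 0: "c" => MATCH
  Position 1: "b" => no
  Position 2: "c" => MATCH
  Position 3: "c" => MATCH
  Position 4: "b" => no
  Position 5: "b" => no
  Position 6: "b" => no
  Position 7: "b" => no
  Position 8: "c" => MATCH
Total occurrences: 4

4


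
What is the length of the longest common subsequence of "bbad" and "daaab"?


LCS of "bbad" and "daaab"
DP table:
           d    a    a    a    b
      0    0    0    0    0    0
  b   0    0    0    0    0    1
  b   0    0    0    0    0    1
  a   0    0    1    1    1    1
  d   0    1    1    1    1    1
LCS length = dp[4][5] = 1

1


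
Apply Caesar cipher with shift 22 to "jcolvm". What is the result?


Caesar cipher: shift "jcolvm" by 22
  'j' (pos 9) + 22 = pos 5 = 'f'
  'c' (pos 2) + 22 = pos 24 = 'y'
  'o' (pos 14) + 22 = pos 10 = 'k'
  'l' (pos 11) + 22 = pos 7 = 'h'
  'v' (pos 21) + 22 = pos 17 = 'r'
  'm' (pos 12) + 22 = pos 8 = 'i'
Result: fykhri

fykhri


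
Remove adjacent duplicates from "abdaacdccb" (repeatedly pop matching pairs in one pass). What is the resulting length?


Input: abdaacdccb
Stack-based adjacent duplicate removal:
  Read 'a': push. Stack: a
  Read 'b': push. Stack: ab
  Read 'd': push. Stack: abd
  Read 'a': push. Stack: abda
  Read 'a': matches stack top 'a' => pop. Stack: abd
  Read 'c': push. Stack: abdc
  Read 'd': push. Stack: abdcd
  Read 'c': push. Stack: abdcdc
  Read 'c': matches stack top 'c' => pop. Stack: abdcd
  Read 'b': push. Stack: abdcdb
Final stack: "abdcdb" (length 6)

6


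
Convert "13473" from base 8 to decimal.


Input: "13473" in base 8
Positional expansion:
  Digit '1' (value 1) x 8^4 = 4096
  Digit '3' (value 3) x 8^3 = 1536
  Digit '4' (value 4) x 8^2 = 256
  Digit '7' (value 7) x 8^1 = 56
  Digit '3' (value 3) x 8^0 = 3
Sum = 5947

5947


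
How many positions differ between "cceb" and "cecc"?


Comparing "cceb" and "cecc" position by position:
  Position 0: 'c' vs 'c' => same
  Position 1: 'c' vs 'e' => DIFFER
  Position 2: 'e' vs 'c' => DIFFER
  Position 3: 'b' vs 'c' => DIFFER
Positions that differ: 3

3


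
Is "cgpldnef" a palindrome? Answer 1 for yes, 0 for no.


Input: cgpldnef
Reversed: fendlpgc
  Compare pos 0 ('c') with pos 7 ('f'): MISMATCH
  Compare pos 1 ('g') with pos 6 ('e'): MISMATCH
  Compare pos 2 ('p') with pos 5 ('n'): MISMATCH
  Compare pos 3 ('l') with pos 4 ('d'): MISMATCH
Result: not a palindrome

0


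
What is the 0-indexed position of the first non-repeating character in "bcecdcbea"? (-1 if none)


Input: bcecdcbea
Character frequencies:
  'a': 1
  'b': 2
  'c': 3
  'd': 1
  'e': 2
Scanning left to right for freq == 1:
  Position 0 ('b'): freq=2, skip
  Position 1 ('c'): freq=3, skip
  Position 2 ('e'): freq=2, skip
  Position 3 ('c'): freq=3, skip
  Position 4 ('d'): unique! => answer = 4

4


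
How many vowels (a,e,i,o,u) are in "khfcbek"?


Input: khfcbek
Checking each character:
  'k' at position 0: consonant
  'h' at position 1: consonant
  'f' at position 2: consonant
  'c' at position 3: consonant
  'b' at position 4: consonant
  'e' at position 5: vowel (running total: 1)
  'k' at position 6: consonant
Total vowels: 1

1


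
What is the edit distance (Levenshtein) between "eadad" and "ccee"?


Computing edit distance: "eadad" -> "ccee"
DP table:
           c    c    e    e
      0    1    2    3    4
  e   1    1    2    2    3
  a   2    2    2    3    3
  d   3    3    3    3    4
  a   4    4    4    4    4
  d   5    5    5    5    5
Edit distance = dp[5][4] = 5

5


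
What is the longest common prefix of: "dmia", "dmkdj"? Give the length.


Words: dmia, dmkdj
  Position 0: all 'd' => match
  Position 1: all 'm' => match
  Position 2: ('i', 'k') => mismatch, stop
LCP = "dm" (length 2)

2


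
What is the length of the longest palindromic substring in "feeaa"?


Input: "feeaa"
Checking substrings for palindromes:
  [1:3] "ee" (len 2) => palindrome
  [3:5] "aa" (len 2) => palindrome
Longest palindromic substring: "ee" with length 2

2


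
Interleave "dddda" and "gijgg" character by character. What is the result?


Interleaving "dddda" and "gijgg":
  Position 0: 'd' from first, 'g' from second => "dg"
  Position 1: 'd' from first, 'i' from second => "di"
  Position 2: 'd' from first, 'j' from second => "dj"
  Position 3: 'd' from first, 'g' from second => "dg"
  Position 4: 'a' from first, 'g' from second => "ag"
Result: dgdidjdgag

dgdidjdgag


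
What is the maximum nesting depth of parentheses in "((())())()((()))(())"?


Input: "((())())()((()))(())"
Tracking depth:
  Position 0 '(': depth becomes 1
  Position 1 '(': depth becomes 2
  Position 2 '(': depth becomes 3
  Position 3 ')': depth becomes 2
  Position 4 ')': depth becomes 1
  Position 5 '(': depth becomes 2
  Position 6 ')': depth becomes 1
  Position 7 ')': depth becomes 0
  Position 8 '(': depth becomes 1
  Position 9 ')': depth becomes 0
  Position 10 '(': depth becomes 1
  Position 11 '(': depth becomes 2
  Position 12 '(': depth becomes 3
  Position 13 ')': depth becomes 2
  Position 14 ')': depth becomes 1
  Position 15 ')': depth becomes 0
  Position 16 '(': depth becomes 1
  Position 17 '(': depth becomes 2
  Position 18 ')': depth becomes 1
  Position 19 ')': depth becomes 0
Maximum depth reached: 3

3


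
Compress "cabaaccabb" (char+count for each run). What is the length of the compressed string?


Input: cabaaccabb
Runs:
  'c' x 1 => "c1"
  'a' x 1 => "a1"
  'b' x 1 => "b1"
  'a' x 2 => "a2"
  'c' x 2 => "c2"
  'a' x 1 => "a1"
  'b' x 2 => "b2"
Compressed: "c1a1b1a2c2a1b2"
Compressed length: 14

14


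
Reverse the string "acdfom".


Input: acdfom
Reading characters right to left:
  Position 5: 'm'
  Position 4: 'o'
  Position 3: 'f'
  Position 2: 'd'
  Position 1: 'c'
  Position 0: 'a'
Reversed: mofdca

mofdca


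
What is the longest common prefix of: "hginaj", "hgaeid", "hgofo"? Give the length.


Words: hginaj, hgaeid, hgofo
  Position 0: all 'h' => match
  Position 1: all 'g' => match
  Position 2: ('i', 'a', 'o') => mismatch, stop
LCP = "hg" (length 2)

2


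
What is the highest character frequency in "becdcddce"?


Input: becdcddce
Character counts:
  'b': 1
  'c': 3
  'd': 3
  'e': 2
Maximum frequency: 3

3


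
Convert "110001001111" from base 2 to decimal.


Input: "110001001111" in base 2
Positional expansion:
  Digit '1' (value 1) x 2^11 = 2048
  Digit '1' (value 1) x 2^10 = 1024
  Digit '0' (value 0) x 2^9 = 0
  Digit '0' (value 0) x 2^8 = 0
  Digit '0' (value 0) x 2^7 = 0
  Digit '1' (value 1) x 2^6 = 64
  Digit '0' (value 0) x 2^5 = 0
  Digit '0' (value 0) x 2^4 = 0
  Digit '1' (value 1) x 2^3 = 8
  Digit '1' (value 1) x 2^2 = 4
  Digit '1' (value 1) x 2^1 = 2
  Digit '1' (value 1) x 2^0 = 1
Sum = 3151

3151


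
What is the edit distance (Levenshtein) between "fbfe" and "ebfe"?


Computing edit distance: "fbfe" -> "ebfe"
DP table:
           e    b    f    e
      0    1    2    3    4
  f   1    1    2    2    3
  b   2    2    1    2    3
  f   3    3    2    1    2
  e   4    3    3    2    1
Edit distance = dp[4][4] = 1

1


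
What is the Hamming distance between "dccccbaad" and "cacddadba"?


Comparing "dccccbaad" and "cacddadba" position by position:
  Position 0: 'd' vs 'c' => differ
  Position 1: 'c' vs 'a' => differ
  Position 2: 'c' vs 'c' => same
  Position 3: 'c' vs 'd' => differ
  Position 4: 'c' vs 'd' => differ
  Position 5: 'b' vs 'a' => differ
  Position 6: 'a' vs 'd' => differ
  Position 7: 'a' vs 'b' => differ
  Position 8: 'd' vs 'a' => differ
Total differences (Hamming distance): 8

8


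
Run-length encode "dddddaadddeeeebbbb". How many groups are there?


Input: dddddaadddeeeebbbb
Scanning for consecutive runs:
  Group 1: 'd' x 5 (positions 0-4)
  Group 2: 'a' x 2 (positions 5-6)
  Group 3: 'd' x 3 (positions 7-9)
  Group 4: 'e' x 4 (positions 10-13)
  Group 5: 'b' x 4 (positions 14-17)
Total groups: 5

5


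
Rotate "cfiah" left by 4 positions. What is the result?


Input: "cfiah", rotate left by 4
First 4 characters: "cfia"
Remaining characters: "h"
Concatenate remaining + first: "h" + "cfia" = "hcfia"

hcfia


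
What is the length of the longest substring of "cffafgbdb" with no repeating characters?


Input: "cffafgbdb"
Sliding window (track last position of each char):
  Position 0 ('c'): window [0,0] length 1 -- new best
  Position 1 ('f'): window [0,1] length 2 -- new best
  Position 2 ('f'): repeat (last at 1), move window start to 2
  Position 2 ('f'): window [2,2] length 1
  Position 3 ('a'): window [2,3] length 2
  Position 4 ('f'): repeat (last at 2), move window start to 3
  Position 4 ('f'): window [3,4] length 2
  Position 5 ('g'): window [3,5] length 3 -- new best
  Position 6 ('b'): window [3,6] length 4 -- new best
  Position 7 ('d'): window [3,7] length 5 -- new best
  Position 8 ('b'): repeat (last at 6), move window start to 7
  Position 8 ('b'): window [7,8] length 2
Longest substring with no repeats: "afgbd" with length 5

5


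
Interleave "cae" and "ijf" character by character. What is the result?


Interleaving "cae" and "ijf":
  Position 0: 'c' from first, 'i' from second => "ci"
  Position 1: 'a' from first, 'j' from second => "aj"
  Position 2: 'e' from first, 'f' from second => "ef"
Result: ciajef

ciajef


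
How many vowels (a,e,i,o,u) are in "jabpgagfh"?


Input: jabpgagfh
Checking each character:
  'j' at position 0: consonant
  'a' at position 1: vowel (running total: 1)
  'b' at position 2: consonant
  'p' at position 3: consonant
  'g' at position 4: consonant
  'a' at position 5: vowel (running total: 2)
  'g' at position 6: consonant
  'f' at position 7: consonant
  'h' at position 8: consonant
Total vowels: 2

2


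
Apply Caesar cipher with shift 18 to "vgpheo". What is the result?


Caesar cipher: shift "vgpheo" by 18
  'v' (pos 21) + 18 = pos 13 = 'n'
  'g' (pos 6) + 18 = pos 24 = 'y'
  'p' (pos 15) + 18 = pos 7 = 'h'
  'h' (pos 7) + 18 = pos 25 = 'z'
  'e' (pos 4) + 18 = pos 22 = 'w'
  'o' (pos 14) + 18 = pos 6 = 'g'
Result: nyhzwg

nyhzwg


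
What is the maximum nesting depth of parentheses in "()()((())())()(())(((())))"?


Input: "()()((())())()(())(((())))"
Tracking depth:
  Position 0 '(': depth becomes 1
  Position 1 ')': depth becomes 0
  Position 2 '(': depth becomes 1
  Position 3 ')': depth becomes 0
  Position 4 '(': depth becomes 1
  Position 5 '(': depth becomes 2
  Position 6 '(': depth becomes 3
  Position 7 ')': depth becomes 2
  Position 8 ')': depth becomes 1
  Position 9 '(': depth becomes 2
  Position 10 ')': depth becomes 1
  Position 11 ')': depth becomes 0
  Position 12 '(': depth becomes 1
  Position 13 ')': depth becomes 0
  Position 14 '(': depth becomes 1
  Position 15 '(': depth becomes 2
  Position 16 ')': depth becomes 1
  Position 17 ')': depth becomes 0
  Position 18 '(': depth becomes 1
  Position 19 '(': depth becomes 2
  Position 20 '(': depth becomes 3
  Position 21 '(': depth becomes 4
  Position 22 ')': depth becomes 3
  Position 23 ')': depth becomes 2
  Position 24 ')': depth becomes 1
  Position 25 ')': depth becomes 0
Maximum depth reached: 4

4


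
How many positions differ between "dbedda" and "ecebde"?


Comparing "dbedda" and "ecebde" position by position:
  Position 0: 'd' vs 'e' => DIFFER
  Position 1: 'b' vs 'c' => DIFFER
  Position 2: 'e' vs 'e' => same
  Position 3: 'd' vs 'b' => DIFFER
  Position 4: 'd' vs 'd' => same
  Position 5: 'a' vs 'e' => DIFFER
Positions that differ: 4

4


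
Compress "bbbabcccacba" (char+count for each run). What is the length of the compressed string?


Input: bbbabcccacba
Runs:
  'b' x 3 => "b3"
  'a' x 1 => "a1"
  'b' x 1 => "b1"
  'c' x 3 => "c3"
  'a' x 1 => "a1"
  'c' x 1 => "c1"
  'b' x 1 => "b1"
  'a' x 1 => "a1"
Compressed: "b3a1b1c3a1c1b1a1"
Compressed length: 16

16


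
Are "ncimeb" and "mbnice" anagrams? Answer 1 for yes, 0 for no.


Strings: "ncimeb", "mbnice"
Sorted first:  bceimn
Sorted second: bceimn
Sorted forms match => anagrams

1


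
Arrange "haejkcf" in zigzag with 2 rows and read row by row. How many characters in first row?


Zigzag "haejkcf" into 2 rows:
Placing characters:
  'h' => row 0
  'a' => row 1
  'e' => row 0
  'j' => row 1
  'k' => row 0
  'c' => row 1
  'f' => row 0
Rows:
  Row 0: "hekf"
  Row 1: "ajc"
First row length: 4

4


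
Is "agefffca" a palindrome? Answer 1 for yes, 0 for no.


Input: agefffca
Reversed: acfffega
  Compare pos 0 ('a') with pos 7 ('a'): match
  Compare pos 1 ('g') with pos 6 ('c'): MISMATCH
  Compare pos 2 ('e') with pos 5 ('f'): MISMATCH
  Compare pos 3 ('f') with pos 4 ('f'): match
Result: not a palindrome

0


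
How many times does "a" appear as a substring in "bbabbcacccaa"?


Searching for "a" in "bbabbcacccaa"
Scanning each position:
  Position 0: "b" => no
  Position 1: "b" => no
  Position 2: "a" => MATCH
  Position 3: "b" => no
  Position 4: "b" => no
  Position 5: "c" => no
  Position 6: "a" => MATCH
  Position 7: "c" => no
  Position 8: "c" => no
  Position 9: "c" => no
  Position 10: "a" => MATCH
  Position 11: "a" => MATCH
Total occurrences: 4

4


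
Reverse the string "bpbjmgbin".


Input: bpbjmgbin
Reading characters right to left:
  Position 8: 'n'
  Position 7: 'i'
  Position 6: 'b'
  Position 5: 'g'
  Position 4: 'm'
  Position 3: 'j'
  Position 2: 'b'
  Position 1: 'p'
  Position 0: 'b'
Reversed: nibgmjbpb

nibgmjbpb


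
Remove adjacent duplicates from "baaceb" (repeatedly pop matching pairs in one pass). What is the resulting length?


Input: baaceb
Stack-based adjacent duplicate removal:
  Read 'b': push. Stack: b
  Read 'a': push. Stack: ba
  Read 'a': matches stack top 'a' => pop. Stack: b
  Read 'c': push. Stack: bc
  Read 'e': push. Stack: bce
  Read 'b': push. Stack: bceb
Final stack: "bceb" (length 4)

4


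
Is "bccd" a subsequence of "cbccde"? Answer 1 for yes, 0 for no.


Check if "bccd" is a subsequence of "cbccde"
Greedy scan:
  Position 0 ('c'): no match needed
  Position 1 ('b'): matches sub[0] = 'b'
  Position 2 ('c'): matches sub[1] = 'c'
  Position 3 ('c'): matches sub[2] = 'c'
  Position 4 ('d'): matches sub[3] = 'd'
  Position 5 ('e'): no match needed
All 4 characters matched => is a subsequence

1


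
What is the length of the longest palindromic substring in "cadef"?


Input: "cadef"
Checking substrings for palindromes:
  No multi-char palindromic substrings found
Longest palindromic substring: "c" with length 1

1


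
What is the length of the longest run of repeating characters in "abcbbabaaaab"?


Input: "abcbbabaaaab"
Scanning for longest run:
  Position 1 ('b'): new char, reset run to 1
  Position 2 ('c'): new char, reset run to 1
  Position 3 ('b'): new char, reset run to 1
  Position 4 ('b'): continues run of 'b', length=2
  Position 5 ('a'): new char, reset run to 1
  Position 6 ('b'): new char, reset run to 1
  Position 7 ('a'): new char, reset run to 1
  Position 8 ('a'): continues run of 'a', length=2
  Position 9 ('a'): continues run of 'a', length=3
  Position 10 ('a'): continues run of 'a', length=4
  Position 11 ('b'): new char, reset run to 1
Longest run: 'a' with length 4

4


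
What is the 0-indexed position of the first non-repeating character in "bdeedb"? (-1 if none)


Input: bdeedb
Character frequencies:
  'b': 2
  'd': 2
  'e': 2
Scanning left to right for freq == 1:
  Position 0 ('b'): freq=2, skip
  Position 1 ('d'): freq=2, skip
  Position 2 ('e'): freq=2, skip
  Position 3 ('e'): freq=2, skip
  Position 4 ('d'): freq=2, skip
  Position 5 ('b'): freq=2, skip
  No unique character found => answer = -1

-1


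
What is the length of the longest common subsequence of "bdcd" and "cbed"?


LCS of "bdcd" and "cbed"
DP table:
           c    b    e    d
      0    0    0    0    0
  b   0    0    1    1    1
  d   0    0    1    1    2
  c   0    1    1    1    2
  d   0    1    1    1    2
LCS length = dp[4][4] = 2

2


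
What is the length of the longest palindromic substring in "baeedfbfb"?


Input: "baeedfbfb"
Checking substrings for palindromes:
  [5:8] "fbf" (len 3) => palindrome
  [6:9] "bfb" (len 3) => palindrome
  [2:4] "ee" (len 2) => palindrome
Longest palindromic substring: "fbf" with length 3

3


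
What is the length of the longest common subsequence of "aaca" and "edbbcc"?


LCS of "aaca" and "edbbcc"
DP table:
           e    d    b    b    c    c
      0    0    0    0    0    0    0
  a   0    0    0    0    0    0    0
  a   0    0    0    0    0    0    0
  c   0    0    0    0    0    1    1
  a   0    0    0    0    0    1    1
LCS length = dp[4][6] = 1

1


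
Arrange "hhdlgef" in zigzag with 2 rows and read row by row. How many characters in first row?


Zigzag "hhdlgef" into 2 rows:
Placing characters:
  'h' => row 0
  'h' => row 1
  'd' => row 0
  'l' => row 1
  'g' => row 0
  'e' => row 1
  'f' => row 0
Rows:
  Row 0: "hdgf"
  Row 1: "hle"
First row length: 4

4


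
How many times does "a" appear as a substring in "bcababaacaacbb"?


Searching for "a" in "bcababaacaacbb"
Scanning each position:
  Position 0: "b" => no
  Position 1: "c" => no
  Position 2: "a" => MATCH
  Position 3: "b" => no
  Position 4: "a" => MATCH
  Position 5: "b" => no
  Position 6: "a" => MATCH
  Position 7: "a" => MATCH
  Position 8: "c" => no
  Position 9: "a" => MATCH
  Position 10: "a" => MATCH
  Position 11: "c" => no
  Position 12: "b" => no
  Position 13: "b" => no
Total occurrences: 6

6


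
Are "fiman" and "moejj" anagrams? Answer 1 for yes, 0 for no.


Strings: "fiman", "moejj"
Sorted first:  afimn
Sorted second: ejjmo
Differ at position 0: 'a' vs 'e' => not anagrams

0


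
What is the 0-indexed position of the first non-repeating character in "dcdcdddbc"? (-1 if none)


Input: dcdcdddbc
Character frequencies:
  'b': 1
  'c': 3
  'd': 5
Scanning left to right for freq == 1:
  Position 0 ('d'): freq=5, skip
  Position 1 ('c'): freq=3, skip
  Position 2 ('d'): freq=5, skip
  Position 3 ('c'): freq=3, skip
  Position 4 ('d'): freq=5, skip
  Position 5 ('d'): freq=5, skip
  Position 6 ('d'): freq=5, skip
  Position 7 ('b'): unique! => answer = 7

7


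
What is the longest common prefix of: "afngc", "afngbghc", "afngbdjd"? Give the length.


Words: afngc, afngbghc, afngbdjd
  Position 0: all 'a' => match
  Position 1: all 'f' => match
  Position 2: all 'n' => match
  Position 3: all 'g' => match
  Position 4: ('c', 'b', 'b') => mismatch, stop
LCP = "afng" (length 4)

4


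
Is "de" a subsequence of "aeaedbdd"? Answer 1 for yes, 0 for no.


Check if "de" is a subsequence of "aeaedbdd"
Greedy scan:
  Position 0 ('a'): no match needed
  Position 1 ('e'): no match needed
  Position 2 ('a'): no match needed
  Position 3 ('e'): no match needed
  Position 4 ('d'): matches sub[0] = 'd'
  Position 5 ('b'): no match needed
  Position 6 ('d'): no match needed
  Position 7 ('d'): no match needed
Only matched 1/2 characters => not a subsequence

0


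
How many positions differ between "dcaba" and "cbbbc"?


Comparing "dcaba" and "cbbbc" position by position:
  Position 0: 'd' vs 'c' => DIFFER
  Position 1: 'c' vs 'b' => DIFFER
  Position 2: 'a' vs 'b' => DIFFER
  Position 3: 'b' vs 'b' => same
  Position 4: 'a' vs 'c' => DIFFER
Positions that differ: 4

4


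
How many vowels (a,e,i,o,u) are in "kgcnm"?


Input: kgcnm
Checking each character:
  'k' at position 0: consonant
  'g' at position 1: consonant
  'c' at position 2: consonant
  'n' at position 3: consonant
  'm' at position 4: consonant
Total vowels: 0

0


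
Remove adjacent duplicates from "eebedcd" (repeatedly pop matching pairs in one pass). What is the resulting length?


Input: eebedcd
Stack-based adjacent duplicate removal:
  Read 'e': push. Stack: e
  Read 'e': matches stack top 'e' => pop. Stack: (empty)
  Read 'b': push. Stack: b
  Read 'e': push. Stack: be
  Read 'd': push. Stack: bed
  Read 'c': push. Stack: bedc
  Read 'd': push. Stack: bedcd
Final stack: "bedcd" (length 5)

5


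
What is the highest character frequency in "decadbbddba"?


Input: decadbbddba
Character counts:
  'a': 2
  'b': 3
  'c': 1
  'd': 4
  'e': 1
Maximum frequency: 4

4


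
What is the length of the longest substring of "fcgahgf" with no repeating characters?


Input: "fcgahgf"
Sliding window (track last position of each char):
  Position 0 ('f'): window [0,0] length 1 -- new best
  Position 1 ('c'): window [0,1] length 2 -- new best
  Position 2 ('g'): window [0,2] length 3 -- new best
  Position 3 ('a'): window [0,3] length 4 -- new best
  Position 4 ('h'): window [0,4] length 5 -- new best
  Position 5 ('g'): repeat (last at 2), move window start to 3
  Position 5 ('g'): window [3,5] length 3
  Position 6 ('f'): window [3,6] length 4
Longest substring with no repeats: "fcgah" with length 5

5


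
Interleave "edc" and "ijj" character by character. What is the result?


Interleaving "edc" and "ijj":
  Position 0: 'e' from first, 'i' from second => "ei"
  Position 1: 'd' from first, 'j' from second => "dj"
  Position 2: 'c' from first, 'j' from second => "cj"
Result: eidjcj

eidjcj


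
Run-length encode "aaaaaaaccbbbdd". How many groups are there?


Input: aaaaaaaccbbbdd
Scanning for consecutive runs:
  Group 1: 'a' x 7 (positions 0-6)
  Group 2: 'c' x 2 (positions 7-8)
  Group 3: 'b' x 3 (positions 9-11)
  Group 4: 'd' x 2 (positions 12-13)
Total groups: 4

4


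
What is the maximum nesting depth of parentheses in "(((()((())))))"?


Input: "(((()((())))))"
Tracking depth:
  Position 0 '(': depth becomes 1
  Position 1 '(': depth becomes 2
  Position 2 '(': depth becomes 3
  Position 3 '(': depth becomes 4
  Position 4 ')': depth becomes 3
  Position 5 '(': depth becomes 4
  Position 6 '(': depth becomes 5
  Position 7 '(': depth becomes 6
  Position 8 ')': depth becomes 5
  Position 9 ')': depth becomes 4
  Position 10 ')': depth becomes 3
  Position 11 ')': depth becomes 2
  Position 12 ')': depth becomes 1
  Position 13 ')': depth becomes 0
Maximum depth reached: 6

6
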